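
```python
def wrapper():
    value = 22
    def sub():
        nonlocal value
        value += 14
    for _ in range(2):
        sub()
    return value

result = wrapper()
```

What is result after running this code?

Step 1: value = 22.
Step 2: sub() is called 2 times in a loop, each adding 14 via nonlocal.
Step 3: value = 22 + 14 * 2 = 50

The answer is 50.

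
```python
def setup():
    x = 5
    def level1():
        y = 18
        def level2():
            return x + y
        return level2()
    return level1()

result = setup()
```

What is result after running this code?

Step 1: x = 5 in setup. y = 18 in level1.
Step 2: level2() reads x = 5 and y = 18 from enclosing scopes.
Step 3: result = 5 + 18 = 23

The answer is 23.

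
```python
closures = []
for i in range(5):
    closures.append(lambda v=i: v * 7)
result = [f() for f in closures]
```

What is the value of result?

Step 1: Default arg v=i captures i at each iteration.
Step 2: closures[k] has v defaulting to k, returns k * 7.
Step 3: result = [0, 7, 14, 21, 28]

The answer is [0, 7, 14, 21, 28].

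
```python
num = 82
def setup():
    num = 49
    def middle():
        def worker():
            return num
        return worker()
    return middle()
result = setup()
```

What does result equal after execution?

Step 1: setup() defines num = 49. middle() and worker() have no local num.
Step 2: worker() checks local (none), enclosing middle() (none), enclosing setup() and finds num = 49.
Step 3: result = 49

The answer is 49.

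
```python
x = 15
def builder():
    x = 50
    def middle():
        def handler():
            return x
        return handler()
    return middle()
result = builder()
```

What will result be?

Step 1: builder() defines x = 50. middle() and handler() have no local x.
Step 2: handler() checks local (none), enclosing middle() (none), enclosing builder() and finds x = 50.
Step 3: result = 50

The answer is 50.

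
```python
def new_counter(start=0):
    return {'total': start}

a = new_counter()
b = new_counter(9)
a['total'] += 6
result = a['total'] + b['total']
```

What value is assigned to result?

Step 1: new_counter() returns a new dict each call (immutable default 0).
Step 2: a = {'total': 0}, b = {'total': 9}.
Step 3: a['total'] += 6 = 6. result = 6 + 9 = 15

The answer is 15.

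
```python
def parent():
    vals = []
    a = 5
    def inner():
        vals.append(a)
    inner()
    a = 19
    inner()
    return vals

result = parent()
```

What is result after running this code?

Step 1: a = 5. inner() appends current a to vals.
Step 2: First inner(): appends 5. Then a = 19.
Step 3: Second inner(): appends 19 (closure sees updated a). result = [5, 19]

The answer is [5, 19].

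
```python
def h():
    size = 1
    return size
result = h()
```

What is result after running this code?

Step 1: h() defines size = 1 in its local scope.
Step 2: return size finds the local variable size = 1.
Step 3: result = 1

The answer is 1.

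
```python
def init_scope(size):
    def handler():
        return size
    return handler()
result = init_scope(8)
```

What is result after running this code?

Step 1: init_scope(8) binds parameter size = 8.
Step 2: handler() looks up size in enclosing scope and finds the parameter size = 8.
Step 3: result = 8

The answer is 8.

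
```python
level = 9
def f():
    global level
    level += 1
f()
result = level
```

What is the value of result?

Step 1: level = 9 globally.
Step 2: f() modifies global level: level += 1 = 10.
Step 3: result = 10

The answer is 10.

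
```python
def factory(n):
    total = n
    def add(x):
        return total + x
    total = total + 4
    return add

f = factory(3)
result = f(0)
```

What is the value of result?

Step 1: factory(3) sets total = 3, then total = 3 + 4 = 7.
Step 2: Closures capture by reference, so add sees total = 7.
Step 3: f(0) returns 7 + 0 = 7

The answer is 7.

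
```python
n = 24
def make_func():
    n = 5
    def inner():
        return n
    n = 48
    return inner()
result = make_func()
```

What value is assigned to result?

Step 1: make_func() sets n = 5, then later n = 48.
Step 2: inner() is called after n is reassigned to 48. Closures capture variables by reference, not by value.
Step 3: result = 48

The answer is 48.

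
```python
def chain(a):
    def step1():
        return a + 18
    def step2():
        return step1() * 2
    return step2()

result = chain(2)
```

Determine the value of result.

Step 1: chain(2) captures a = 2.
Step 2: step2() calls step1() which returns 2 + 18 = 20.
Step 3: step2() returns 20 * 2 = 40

The answer is 40.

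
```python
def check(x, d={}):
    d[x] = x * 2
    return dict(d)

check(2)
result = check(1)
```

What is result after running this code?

Step 1: Mutable default dict is shared across calls.
Step 2: First call adds 2: 4. Second call adds 1: 2.
Step 3: result = {2: 4, 1: 2}

The answer is {2: 4, 1: 2}.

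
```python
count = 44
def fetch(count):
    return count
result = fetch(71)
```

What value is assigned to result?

Step 1: Global count = 44.
Step 2: fetch(71) takes parameter count = 71, which shadows the global.
Step 3: result = 71

The answer is 71.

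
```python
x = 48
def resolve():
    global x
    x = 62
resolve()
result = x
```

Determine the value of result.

Step 1: x = 48 globally.
Step 2: resolve() declares global x and sets it to 62.
Step 3: After resolve(), global x = 62. result = 62

The answer is 62.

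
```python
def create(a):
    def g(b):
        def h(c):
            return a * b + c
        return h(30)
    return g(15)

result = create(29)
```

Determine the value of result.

Step 1: a = 29, b = 15, c = 30.
Step 2: h() computes a * b + c = 29 * 15 + 30 = 465.
Step 3: result = 465

The answer is 465.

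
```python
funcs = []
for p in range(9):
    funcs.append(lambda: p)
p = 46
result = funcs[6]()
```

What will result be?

Step 1: Lambdas capture the variable p by reference, not by value.
Step 2: After the loop, p is reassigned to 46.
Step 3: funcs[6]() looks up the current p = 46. result = 46

The answer is 46.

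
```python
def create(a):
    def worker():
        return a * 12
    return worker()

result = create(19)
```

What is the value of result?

Step 1: create(19) binds parameter a = 19.
Step 2: worker() accesses a = 19 from enclosing scope.
Step 3: result = 19 * 12 = 228

The answer is 228.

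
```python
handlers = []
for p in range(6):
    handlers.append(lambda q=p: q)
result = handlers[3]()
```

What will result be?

Step 1: Default argument q=p captures p's value at each iteration.
Step 2: handlers[3] captured q = 3 when p was 3.
Step 3: result = 3

The answer is 3.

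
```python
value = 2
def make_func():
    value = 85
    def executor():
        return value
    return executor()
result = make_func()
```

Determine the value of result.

Step 1: value = 2 globally, but make_func() defines value = 85 locally.
Step 2: executor() looks up value. Not in local scope, so checks enclosing scope (make_func) and finds value = 85.
Step 3: result = 85

The answer is 85.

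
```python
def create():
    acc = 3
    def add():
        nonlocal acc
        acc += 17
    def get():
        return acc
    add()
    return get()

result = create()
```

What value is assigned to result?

Step 1: acc = 3. add() modifies it via nonlocal, get() reads it.
Step 2: add() makes acc = 3 + 17 = 20.
Step 3: get() returns 20. result = 20

The answer is 20.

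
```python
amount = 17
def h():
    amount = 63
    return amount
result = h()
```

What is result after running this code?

Step 1: Global amount = 17.
Step 2: h() creates local amount = 63, shadowing the global.
Step 3: Returns local amount = 63. result = 63

The answer is 63.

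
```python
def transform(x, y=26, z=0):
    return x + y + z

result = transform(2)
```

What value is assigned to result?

Step 1: transform(2) uses defaults y = 26, z = 0.
Step 2: Returns 2 + 26 + 0 = 28.
Step 3: result = 28

The answer is 28.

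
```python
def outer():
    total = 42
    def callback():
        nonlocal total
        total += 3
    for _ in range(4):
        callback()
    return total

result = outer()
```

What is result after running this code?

Step 1: total = 42.
Step 2: callback() is called 4 times in a loop, each adding 3 via nonlocal.
Step 3: total = 42 + 3 * 4 = 54

The answer is 54.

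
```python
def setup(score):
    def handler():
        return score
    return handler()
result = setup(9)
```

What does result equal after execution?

Step 1: setup(9) binds parameter score = 9.
Step 2: handler() looks up score in enclosing scope and finds the parameter score = 9.
Step 3: result = 9

The answer is 9.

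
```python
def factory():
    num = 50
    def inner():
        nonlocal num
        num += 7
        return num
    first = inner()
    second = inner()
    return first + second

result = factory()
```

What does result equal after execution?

Step 1: num starts at 50.
Step 2: First call: num = 50 + 7 = 57, returns 57.
Step 3: Second call: num = 57 + 7 = 64, returns 64.
Step 4: result = 57 + 64 = 121

The answer is 121.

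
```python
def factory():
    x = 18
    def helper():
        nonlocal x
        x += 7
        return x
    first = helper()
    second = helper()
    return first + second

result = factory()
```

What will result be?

Step 1: x starts at 18.
Step 2: First call: x = 18 + 7 = 25, returns 25.
Step 3: Second call: x = 25 + 7 = 32, returns 32.
Step 4: result = 25 + 32 = 57

The answer is 57.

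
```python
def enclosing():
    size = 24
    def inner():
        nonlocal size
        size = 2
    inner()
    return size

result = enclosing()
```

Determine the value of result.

Step 1: enclosing() sets size = 24.
Step 2: inner() uses nonlocal to reassign size = 2.
Step 3: result = 2

The answer is 2.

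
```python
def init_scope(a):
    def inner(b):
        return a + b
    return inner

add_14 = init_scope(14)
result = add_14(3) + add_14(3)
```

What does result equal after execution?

Step 1: add_14 captures a = 14.
Step 2: add_14(3) = 14 + 3 = 17, called twice.
Step 3: result = 17 + 17 = 34

The answer is 34.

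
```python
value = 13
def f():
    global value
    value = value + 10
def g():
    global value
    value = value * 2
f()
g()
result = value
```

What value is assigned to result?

Step 1: value = 13.
Step 2: f() adds 10: value = 13 + 10 = 23.
Step 3: g() doubles: value = 23 * 2 = 46.
Step 4: result = 46

The answer is 46.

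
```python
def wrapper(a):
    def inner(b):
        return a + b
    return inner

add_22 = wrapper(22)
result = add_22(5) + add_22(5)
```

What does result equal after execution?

Step 1: add_22 captures a = 22.
Step 2: add_22(5) = 22 + 5 = 27, called twice.
Step 3: result = 27 + 27 = 54

The answer is 54.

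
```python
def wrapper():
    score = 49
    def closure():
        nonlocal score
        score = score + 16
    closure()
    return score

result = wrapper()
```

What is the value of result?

Step 1: wrapper() sets score = 49.
Step 2: closure() uses nonlocal to modify score in wrapper's scope: score = 49 + 16 = 65.
Step 3: wrapper() returns the modified score = 65

The answer is 65.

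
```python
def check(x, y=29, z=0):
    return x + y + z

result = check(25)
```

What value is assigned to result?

Step 1: check(25) uses defaults y = 29, z = 0.
Step 2: Returns 25 + 29 + 0 = 54.
Step 3: result = 54

The answer is 54.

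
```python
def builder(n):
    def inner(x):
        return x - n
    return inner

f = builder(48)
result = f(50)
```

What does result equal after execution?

Step 1: builder(48) creates a closure capturing n = 48.
Step 2: f(50) computes 50 - 48 = 2.
Step 3: result = 2

The answer is 2.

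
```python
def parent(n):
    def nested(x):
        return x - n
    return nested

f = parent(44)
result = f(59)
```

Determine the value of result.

Step 1: parent(44) creates a closure capturing n = 44.
Step 2: f(59) computes 59 - 44 = 15.
Step 3: result = 15

The answer is 15.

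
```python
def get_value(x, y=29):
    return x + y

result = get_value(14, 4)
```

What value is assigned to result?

Step 1: get_value(14, 4) overrides default y with 4.
Step 2: Returns 14 + 4 = 18.
Step 3: result = 18

The answer is 18.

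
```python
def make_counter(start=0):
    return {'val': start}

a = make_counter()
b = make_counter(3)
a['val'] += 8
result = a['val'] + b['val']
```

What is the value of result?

Step 1: make_counter() returns a new dict each call (immutable default 0).
Step 2: a = {'val': 0}, b = {'val': 3}.
Step 3: a['val'] += 8 = 8. result = 8 + 3 = 11

The answer is 11.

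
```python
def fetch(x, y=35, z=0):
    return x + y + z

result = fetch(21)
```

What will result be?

Step 1: fetch(21) uses defaults y = 35, z = 0.
Step 2: Returns 21 + 35 + 0 = 56.
Step 3: result = 56

The answer is 56.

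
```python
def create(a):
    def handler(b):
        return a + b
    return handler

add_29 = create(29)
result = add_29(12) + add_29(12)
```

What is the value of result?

Step 1: add_29 captures a = 29.
Step 2: add_29(12) = 29 + 12 = 41, called twice.
Step 3: result = 41 + 41 = 82

The answer is 82.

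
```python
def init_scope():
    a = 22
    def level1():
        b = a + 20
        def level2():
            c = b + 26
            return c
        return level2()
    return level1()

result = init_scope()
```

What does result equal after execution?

Step 1: a = 22. b = a + 20 = 42.
Step 2: c = b + 26 = 42 + 26 = 68.
Step 3: result = 68

The answer is 68.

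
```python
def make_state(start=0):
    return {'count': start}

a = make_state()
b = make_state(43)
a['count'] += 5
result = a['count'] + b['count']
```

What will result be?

Step 1: make_state() returns a new dict each call (immutable default 0).
Step 2: a = {'count': 0}, b = {'count': 43}.
Step 3: a['count'] += 5 = 5. result = 5 + 43 = 48

The answer is 48.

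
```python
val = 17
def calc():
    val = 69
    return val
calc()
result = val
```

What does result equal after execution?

Step 1: val = 17 globally.
Step 2: calc() creates a LOCAL val = 69 (no global keyword!).
Step 3: The global val is unchanged. result = 17

The answer is 17.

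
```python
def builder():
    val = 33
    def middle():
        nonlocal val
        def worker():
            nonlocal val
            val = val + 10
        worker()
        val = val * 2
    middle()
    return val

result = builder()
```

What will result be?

Step 1: val = 33.
Step 2: worker() adds 10: val = 33 + 10 = 43.
Step 3: middle() doubles: val = 43 * 2 = 86.
Step 4: result = 86

The answer is 86.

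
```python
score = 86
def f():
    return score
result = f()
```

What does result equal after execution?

Step 1: score = 86 is defined in the global scope.
Step 2: f() looks up score. No local score exists, so Python checks the global scope via LEGB rule and finds score = 86.
Step 3: result = 86

The answer is 86.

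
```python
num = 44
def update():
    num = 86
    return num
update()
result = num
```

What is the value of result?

Step 1: Global num = 44.
Step 2: update() creates local num = 86 (shadow, not modification).
Step 3: After update() returns, global num is unchanged. result = 44

The answer is 44.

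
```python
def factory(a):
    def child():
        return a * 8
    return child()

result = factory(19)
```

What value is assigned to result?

Step 1: factory(19) binds parameter a = 19.
Step 2: child() accesses a = 19 from enclosing scope.
Step 3: result = 19 * 8 = 152

The answer is 152.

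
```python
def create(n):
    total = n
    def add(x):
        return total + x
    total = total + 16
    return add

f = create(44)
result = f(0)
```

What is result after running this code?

Step 1: create(44) sets total = 44, then total = 44 + 16 = 60.
Step 2: Closures capture by reference, so add sees total = 60.
Step 3: f(0) returns 60 + 0 = 60

The answer is 60.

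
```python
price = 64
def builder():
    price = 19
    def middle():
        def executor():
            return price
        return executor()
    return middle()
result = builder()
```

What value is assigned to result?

Step 1: builder() defines price = 19. middle() and executor() have no local price.
Step 2: executor() checks local (none), enclosing middle() (none), enclosing builder() and finds price = 19.
Step 3: result = 19

The answer is 19.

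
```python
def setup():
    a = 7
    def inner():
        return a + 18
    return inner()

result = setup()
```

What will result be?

Step 1: setup() defines a = 7.
Step 2: inner() reads a = 7 from enclosing scope, returns 7 + 18 = 25.
Step 3: result = 25

The answer is 25.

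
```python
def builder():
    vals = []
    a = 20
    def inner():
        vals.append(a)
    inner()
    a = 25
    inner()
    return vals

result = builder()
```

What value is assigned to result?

Step 1: a = 20. inner() appends current a to vals.
Step 2: First inner(): appends 20. Then a = 25.
Step 3: Second inner(): appends 25 (closure sees updated a). result = [20, 25]

The answer is [20, 25].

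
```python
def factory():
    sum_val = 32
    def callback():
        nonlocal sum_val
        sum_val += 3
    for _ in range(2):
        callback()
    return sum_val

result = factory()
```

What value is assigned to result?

Step 1: sum_val = 32.
Step 2: callback() is called 2 times in a loop, each adding 3 via nonlocal.
Step 3: sum_val = 32 + 3 * 2 = 38

The answer is 38.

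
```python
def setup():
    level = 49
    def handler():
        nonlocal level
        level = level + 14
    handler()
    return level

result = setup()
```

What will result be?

Step 1: setup() sets level = 49.
Step 2: handler() uses nonlocal to modify level in setup's scope: level = 49 + 14 = 63.
Step 3: setup() returns the modified level = 63

The answer is 63.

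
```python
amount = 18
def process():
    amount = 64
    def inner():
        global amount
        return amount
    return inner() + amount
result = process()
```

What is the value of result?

Step 1: Global amount = 18. process() shadows with local amount = 64.
Step 2: inner() uses global keyword, so inner() returns global amount = 18.
Step 3: process() returns 18 + 64 = 82

The answer is 82.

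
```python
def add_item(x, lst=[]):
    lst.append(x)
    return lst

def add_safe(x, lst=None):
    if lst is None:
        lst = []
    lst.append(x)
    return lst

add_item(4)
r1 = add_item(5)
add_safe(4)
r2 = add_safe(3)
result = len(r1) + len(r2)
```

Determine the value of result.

Step 1: add_item shares mutable default: after 2 calls, lst = [4, 5], len = 2.
Step 2: add_safe creates fresh list each time: r2 = [3], len = 1.
Step 3: result = 2 + 1 = 3

The answer is 3.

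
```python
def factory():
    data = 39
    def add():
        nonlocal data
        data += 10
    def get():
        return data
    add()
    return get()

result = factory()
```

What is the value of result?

Step 1: data = 39. add() modifies it via nonlocal, get() reads it.
Step 2: add() makes data = 39 + 10 = 49.
Step 3: get() returns 49. result = 49

The answer is 49.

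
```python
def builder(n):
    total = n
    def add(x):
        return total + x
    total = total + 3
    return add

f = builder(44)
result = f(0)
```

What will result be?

Step 1: builder(44) sets total = 44, then total = 44 + 3 = 47.
Step 2: Closures capture by reference, so add sees total = 47.
Step 3: f(0) returns 47 + 0 = 47

The answer is 47.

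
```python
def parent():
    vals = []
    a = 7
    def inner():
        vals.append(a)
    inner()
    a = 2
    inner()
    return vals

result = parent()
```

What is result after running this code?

Step 1: a = 7. inner() appends current a to vals.
Step 2: First inner(): appends 7. Then a = 2.
Step 3: Second inner(): appends 2 (closure sees updated a). result = [7, 2]

The answer is [7, 2].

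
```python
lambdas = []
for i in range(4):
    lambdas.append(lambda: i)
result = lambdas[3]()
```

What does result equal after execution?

Step 1: The loop creates 4 lambdas, all referencing the same variable i.
Step 2: After the loop, i = 3 (final value).
Step 3: lambdas[3]() looks up i at call time and finds 3. This is the late binding gotcha. result = 3

The answer is 3.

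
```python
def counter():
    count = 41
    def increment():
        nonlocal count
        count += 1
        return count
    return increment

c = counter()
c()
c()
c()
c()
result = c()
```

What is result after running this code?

Step 1: counter() creates closure with count = 41.
Step 2: Each c() call increments count via nonlocal. After 5 calls: 41 + 5 = 46.
Step 3: result = 46

The answer is 46.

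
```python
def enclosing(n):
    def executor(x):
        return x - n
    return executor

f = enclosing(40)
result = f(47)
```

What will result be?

Step 1: enclosing(40) creates a closure capturing n = 40.
Step 2: f(47) computes 47 - 40 = 7.
Step 3: result = 7

The answer is 7.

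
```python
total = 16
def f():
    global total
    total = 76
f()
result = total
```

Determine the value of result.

Step 1: total = 16 globally.
Step 2: f() declares global total and sets it to 76.
Step 3: After f(), global total = 76. result = 76

The answer is 76.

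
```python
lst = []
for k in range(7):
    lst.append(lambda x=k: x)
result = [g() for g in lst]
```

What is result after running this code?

Step 1: Default arg x=k captures k at each iteration.
Step 2: Each lambda has its own default: 0, 1, ..., 6.
Step 3: result = [0, 1, 2, 3, 4, 5, 6]

The answer is [0, 1, 2, 3, 4, 5, 6].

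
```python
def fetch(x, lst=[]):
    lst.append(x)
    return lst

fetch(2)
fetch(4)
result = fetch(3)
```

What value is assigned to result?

Step 1: Mutable default argument gotcha! The list [] is created once.
Step 2: Each call appends to the SAME list: [2], [2, 4], [2, 4, 3].
Step 3: result = [2, 4, 3]

The answer is [2, 4, 3].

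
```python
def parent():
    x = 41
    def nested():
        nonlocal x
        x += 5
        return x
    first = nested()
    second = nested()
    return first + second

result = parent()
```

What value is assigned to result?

Step 1: x starts at 41.
Step 2: First call: x = 41 + 5 = 46, returns 46.
Step 3: Second call: x = 46 + 5 = 51, returns 51.
Step 4: result = 46 + 51 = 97

The answer is 97.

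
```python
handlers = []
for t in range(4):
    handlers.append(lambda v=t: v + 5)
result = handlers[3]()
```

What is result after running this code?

Step 1: Default argument v=t captures t's value at definition time.
Step 2: handlers[3] was defined when t = 3, so v defaults to 3.
Step 3: result = 3 + 5 = 8 (default arg fixes the late binding issue)

The answer is 8.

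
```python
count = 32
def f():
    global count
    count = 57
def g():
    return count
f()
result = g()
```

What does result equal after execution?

Step 1: count = 32.
Step 2: f() sets global count = 57.
Step 3: g() reads global count = 57. result = 57

The answer is 57.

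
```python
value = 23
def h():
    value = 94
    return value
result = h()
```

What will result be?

Step 1: Global value = 23.
Step 2: h() creates local value = 94, shadowing the global.
Step 3: Returns local value = 94. result = 94

The answer is 94.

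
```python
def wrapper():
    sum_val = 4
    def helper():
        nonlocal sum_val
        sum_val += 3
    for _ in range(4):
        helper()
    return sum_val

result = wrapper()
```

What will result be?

Step 1: sum_val = 4.
Step 2: helper() is called 4 times in a loop, each adding 3 via nonlocal.
Step 3: sum_val = 4 + 3 * 4 = 16

The answer is 16.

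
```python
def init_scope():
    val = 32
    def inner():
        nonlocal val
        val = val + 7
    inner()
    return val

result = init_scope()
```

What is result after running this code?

Step 1: init_scope() sets val = 32.
Step 2: inner() uses nonlocal to modify val in init_scope's scope: val = 32 + 7 = 39.
Step 3: init_scope() returns the modified val = 39

The answer is 39.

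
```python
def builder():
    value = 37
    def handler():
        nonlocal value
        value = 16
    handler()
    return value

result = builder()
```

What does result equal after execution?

Step 1: builder() sets value = 37.
Step 2: handler() uses nonlocal to reassign value = 16.
Step 3: result = 16

The answer is 16.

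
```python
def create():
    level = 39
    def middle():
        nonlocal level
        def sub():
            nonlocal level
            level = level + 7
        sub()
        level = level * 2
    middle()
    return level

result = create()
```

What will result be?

Step 1: level = 39.
Step 2: sub() adds 7: level = 39 + 7 = 46.
Step 3: middle() doubles: level = 46 * 2 = 92.
Step 4: result = 92

The answer is 92.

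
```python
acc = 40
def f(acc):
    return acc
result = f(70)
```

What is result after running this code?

Step 1: Global acc = 40.
Step 2: f(70) takes parameter acc = 70, which shadows the global.
Step 3: result = 70

The answer is 70.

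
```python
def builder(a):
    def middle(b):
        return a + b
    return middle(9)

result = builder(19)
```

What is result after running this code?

Step 1: builder(19) passes a = 19.
Step 2: middle(9) has b = 9, reads a = 19 from enclosing.
Step 3: result = 19 + 9 = 28

The answer is 28.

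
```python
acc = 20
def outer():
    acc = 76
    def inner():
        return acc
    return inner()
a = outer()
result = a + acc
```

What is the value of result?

Step 1: outer() has local acc = 76. inner() reads from enclosing.
Step 2: outer() returns 76. Global acc = 20 unchanged.
Step 3: result = 76 + 20 = 96

The answer is 96.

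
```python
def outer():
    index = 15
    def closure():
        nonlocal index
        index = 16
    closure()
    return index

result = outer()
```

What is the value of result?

Step 1: outer() sets index = 15.
Step 2: closure() uses nonlocal to reassign index = 16.
Step 3: result = 16

The answer is 16.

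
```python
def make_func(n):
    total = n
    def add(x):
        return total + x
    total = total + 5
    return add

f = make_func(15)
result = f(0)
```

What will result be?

Step 1: make_func(15) sets total = 15, then total = 15 + 5 = 20.
Step 2: Closures capture by reference, so add sees total = 20.
Step 3: f(0) returns 20 + 0 = 20

The answer is 20.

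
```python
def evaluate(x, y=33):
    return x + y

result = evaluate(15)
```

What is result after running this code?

Step 1: evaluate(15) uses default y = 33.
Step 2: Returns 15 + 33 = 48.
Step 3: result = 48

The answer is 48.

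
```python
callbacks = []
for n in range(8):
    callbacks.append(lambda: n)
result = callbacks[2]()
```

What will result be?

Step 1: The loop creates 8 lambdas, all referencing the same variable n.
Step 2: After the loop, n = 7 (final value).
Step 3: callbacks[2]() looks up n at call time and finds 7. This is the late binding gotcha. result = 7

The answer is 7.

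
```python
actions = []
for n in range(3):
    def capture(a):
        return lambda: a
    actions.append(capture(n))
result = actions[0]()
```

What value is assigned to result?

Step 1: capture(n) creates a new scope capturing a = n at call time.
Step 2: actions[0] = capture(0), so its lambda captures a = 0.
Step 3: result = 0 (closure factory fixes late binding)

The answer is 0.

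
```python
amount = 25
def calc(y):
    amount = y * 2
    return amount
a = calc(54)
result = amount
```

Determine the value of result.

Step 1: Global amount = 25.
Step 2: calc(54) creates local amount = 54 * 2 = 108.
Step 3: Global amount unchanged because no global keyword. result = 25

The answer is 25.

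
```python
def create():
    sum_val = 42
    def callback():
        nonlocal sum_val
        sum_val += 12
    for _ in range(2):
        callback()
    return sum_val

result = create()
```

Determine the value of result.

Step 1: sum_val = 42.
Step 2: callback() is called 2 times in a loop, each adding 12 via nonlocal.
Step 3: sum_val = 42 + 12 * 2 = 66

The answer is 66.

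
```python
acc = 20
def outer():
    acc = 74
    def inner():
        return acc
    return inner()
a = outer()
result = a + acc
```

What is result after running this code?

Step 1: outer() has local acc = 74. inner() reads from enclosing.
Step 2: outer() returns 74. Global acc = 20 unchanged.
Step 3: result = 74 + 20 = 94

The answer is 94.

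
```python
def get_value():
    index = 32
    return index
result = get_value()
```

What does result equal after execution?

Step 1: get_value() defines index = 32 in its local scope.
Step 2: return index finds the local variable index = 32.
Step 3: result = 32

The answer is 32.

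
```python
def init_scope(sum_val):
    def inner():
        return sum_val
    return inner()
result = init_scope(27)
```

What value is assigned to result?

Step 1: init_scope(27) binds parameter sum_val = 27.
Step 2: inner() looks up sum_val in enclosing scope and finds the parameter sum_val = 27.
Step 3: result = 27

The answer is 27.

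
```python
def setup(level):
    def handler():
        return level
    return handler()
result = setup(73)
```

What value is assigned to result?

Step 1: setup(73) binds parameter level = 73.
Step 2: handler() looks up level in enclosing scope and finds the parameter level = 73.
Step 3: result = 73

The answer is 73.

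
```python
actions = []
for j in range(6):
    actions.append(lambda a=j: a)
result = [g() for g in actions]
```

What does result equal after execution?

Step 1: Default arg a=j captures j at each iteration.
Step 2: Each lambda has its own default: 0, 1, ..., 5.
Step 3: result = [0, 1, 2, 3, 4, 5]

The answer is [0, 1, 2, 3, 4, 5].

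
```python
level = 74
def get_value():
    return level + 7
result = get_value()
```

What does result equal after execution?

Step 1: level = 74 is defined globally.
Step 2: get_value() looks up level from global scope = 74, then computes 74 + 7 = 81.
Step 3: result = 81

The answer is 81.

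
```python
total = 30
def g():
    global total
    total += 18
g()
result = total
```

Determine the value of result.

Step 1: total = 30 globally.
Step 2: g() modifies global total: total += 18 = 48.
Step 3: result = 48

The answer is 48.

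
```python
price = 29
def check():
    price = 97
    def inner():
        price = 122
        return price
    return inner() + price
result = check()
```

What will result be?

Step 1: check() has local price = 97. inner() has local price = 122.
Step 2: inner() returns its local price = 122.
Step 3: check() returns 122 + its own price (97) = 219

The answer is 219.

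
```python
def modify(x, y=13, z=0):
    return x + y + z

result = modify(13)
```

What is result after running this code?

Step 1: modify(13) uses defaults y = 13, z = 0.
Step 2: Returns 13 + 13 + 0 = 26.
Step 3: result = 26

The answer is 26.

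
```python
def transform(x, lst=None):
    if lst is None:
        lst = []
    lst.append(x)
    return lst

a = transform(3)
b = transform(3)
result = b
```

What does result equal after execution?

Step 1: None default with guard creates a NEW list each call.
Step 2: a = [3] (fresh list). b = [3] (another fresh list).
Step 3: result = [3] (this is the fix for mutable default)

The answer is [3].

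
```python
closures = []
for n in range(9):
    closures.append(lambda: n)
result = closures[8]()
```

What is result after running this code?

Step 1: The loop creates 9 lambdas, all referencing the same variable n.
Step 2: After the loop, n = 8 (final value).
Step 3: closures[8]() looks up n at call time and finds 8. This is the late binding gotcha. result = 8

The answer is 8.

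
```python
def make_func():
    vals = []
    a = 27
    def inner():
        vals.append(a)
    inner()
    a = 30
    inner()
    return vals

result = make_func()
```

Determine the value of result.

Step 1: a = 27. inner() appends current a to vals.
Step 2: First inner(): appends 27. Then a = 30.
Step 3: Second inner(): appends 30 (closure sees updated a). result = [27, 30]

The answer is [27, 30].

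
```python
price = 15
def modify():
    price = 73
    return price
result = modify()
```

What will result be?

Step 1: Global price = 15.
Step 2: modify() creates local price = 73, shadowing the global.
Step 3: Returns local price = 73. result = 73

The answer is 73.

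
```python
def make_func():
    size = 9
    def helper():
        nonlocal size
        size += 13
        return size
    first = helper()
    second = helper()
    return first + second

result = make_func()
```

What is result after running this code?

Step 1: size starts at 9.
Step 2: First call: size = 9 + 13 = 22, returns 22.
Step 3: Second call: size = 22 + 13 = 35, returns 35.
Step 4: result = 22 + 35 = 57

The answer is 57.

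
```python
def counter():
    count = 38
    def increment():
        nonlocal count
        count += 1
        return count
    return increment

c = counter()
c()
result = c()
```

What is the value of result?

Step 1: counter() creates closure with count = 38.
Step 2: Each c() call increments count via nonlocal. After 2 calls: 38 + 2 = 40.
Step 3: result = 40

The answer is 40.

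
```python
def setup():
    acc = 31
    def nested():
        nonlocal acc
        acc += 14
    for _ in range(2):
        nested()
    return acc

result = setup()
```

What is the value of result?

Step 1: acc = 31.
Step 2: nested() is called 2 times in a loop, each adding 14 via nonlocal.
Step 3: acc = 31 + 14 * 2 = 59

The answer is 59.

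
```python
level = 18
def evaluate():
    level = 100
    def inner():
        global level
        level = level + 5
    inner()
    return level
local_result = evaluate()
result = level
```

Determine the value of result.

Step 1: Global level = 18. evaluate() creates local level = 100.
Step 2: inner() declares global level and adds 5: global level = 18 + 5 = 23.
Step 3: evaluate() returns its local level = 100 (unaffected by inner).
Step 4: result = global level = 23

The answer is 23.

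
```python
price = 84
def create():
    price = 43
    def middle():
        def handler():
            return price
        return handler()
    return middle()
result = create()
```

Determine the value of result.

Step 1: create() defines price = 43. middle() and handler() have no local price.
Step 2: handler() checks local (none), enclosing middle() (none), enclosing create() and finds price = 43.
Step 3: result = 43

The answer is 43.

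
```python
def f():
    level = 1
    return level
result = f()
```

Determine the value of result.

Step 1: f() defines level = 1 in its local scope.
Step 2: return level finds the local variable level = 1.
Step 3: result = 1

The answer is 1.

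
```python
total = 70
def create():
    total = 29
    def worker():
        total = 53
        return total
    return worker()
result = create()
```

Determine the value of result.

Step 1: Three scopes define total: global (70), create (29), worker (53).
Step 2: worker() has its own local total = 53, which shadows both enclosing and global.
Step 3: result = 53 (local wins in LEGB)

The answer is 53.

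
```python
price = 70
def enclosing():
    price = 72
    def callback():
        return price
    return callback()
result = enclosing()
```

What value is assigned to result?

Step 1: price = 70 globally, but enclosing() defines price = 72 locally.
Step 2: callback() looks up price. Not in local scope, so checks enclosing scope (enclosing) and finds price = 72.
Step 3: result = 72

The answer is 72.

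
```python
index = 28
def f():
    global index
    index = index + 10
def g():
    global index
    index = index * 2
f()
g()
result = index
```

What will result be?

Step 1: index = 28.
Step 2: f() adds 10: index = 28 + 10 = 38.
Step 3: g() doubles: index = 38 * 2 = 76.
Step 4: result = 76

The answer is 76.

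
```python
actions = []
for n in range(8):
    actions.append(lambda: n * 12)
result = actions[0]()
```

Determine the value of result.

Step 1: All lambdas reference the same variable n (late binding).
Step 2: After the loop, n = 7. Every lambda returns n * 12.
Step 3: actions[0]() = 7 * 12 = 84

The answer is 84.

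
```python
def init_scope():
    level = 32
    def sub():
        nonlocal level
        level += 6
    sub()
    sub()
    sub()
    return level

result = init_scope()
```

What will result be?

Step 1: level starts at 32.
Step 2: sub() is called 3 times, each adding 6.
Step 3: level = 32 + 6 * 3 = 50

The answer is 50.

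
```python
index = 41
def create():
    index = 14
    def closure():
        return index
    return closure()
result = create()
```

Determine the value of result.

Step 1: index = 41 globally, but create() defines index = 14 locally.
Step 2: closure() looks up index. Not in local scope, so checks enclosing scope (create) and finds index = 14.
Step 3: result = 14

The answer is 14.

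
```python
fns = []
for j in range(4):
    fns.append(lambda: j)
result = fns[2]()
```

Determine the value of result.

Step 1: The loop creates 4 lambdas, all referencing the same variable j.
Step 2: After the loop, j = 3 (final value).
Step 3: fns[2]() looks up j at call time and finds 3. This is the late binding gotcha. result = 3

The answer is 3.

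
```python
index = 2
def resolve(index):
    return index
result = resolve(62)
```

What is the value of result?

Step 1: Global index = 2.
Step 2: resolve(62) takes parameter index = 62, which shadows the global.
Step 3: result = 62

The answer is 62.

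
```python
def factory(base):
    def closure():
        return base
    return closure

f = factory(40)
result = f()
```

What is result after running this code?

Step 1: factory(40) creates closure capturing base = 40.
Step 2: f() returns the captured base = 40.
Step 3: result = 40

The answer is 40.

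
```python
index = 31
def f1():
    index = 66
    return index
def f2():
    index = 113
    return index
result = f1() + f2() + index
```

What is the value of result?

Step 1: Each function shadows global index with its own local.
Step 2: f1() returns 66, f2() returns 113.
Step 3: Global index = 31 is unchanged. result = 66 + 113 + 31 = 210

The answer is 210.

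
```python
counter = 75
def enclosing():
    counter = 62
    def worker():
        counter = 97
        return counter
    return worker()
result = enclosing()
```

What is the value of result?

Step 1: Three scopes define counter: global (75), enclosing (62), worker (97).
Step 2: worker() has its own local counter = 97, which shadows both enclosing and global.
Step 3: result = 97 (local wins in LEGB)

The answer is 97.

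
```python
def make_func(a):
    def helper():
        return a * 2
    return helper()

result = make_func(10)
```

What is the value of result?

Step 1: make_func(10) binds parameter a = 10.
Step 2: helper() accesses a = 10 from enclosing scope.
Step 3: result = 10 * 2 = 20

The answer is 20.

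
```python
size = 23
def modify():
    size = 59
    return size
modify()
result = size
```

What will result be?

Step 1: Global size = 23.
Step 2: modify() creates local size = 59 (shadow, not modification).
Step 3: After modify() returns, global size is unchanged. result = 23

The answer is 23.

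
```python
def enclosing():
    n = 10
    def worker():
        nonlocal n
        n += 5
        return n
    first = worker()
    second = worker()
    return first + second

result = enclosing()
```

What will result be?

Step 1: n starts at 10.
Step 2: First call: n = 10 + 5 = 15, returns 15.
Step 3: Second call: n = 15 + 5 = 20, returns 20.
Step 4: result = 15 + 20 = 35

The answer is 35.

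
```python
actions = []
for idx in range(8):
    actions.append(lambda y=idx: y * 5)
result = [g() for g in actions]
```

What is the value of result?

Step 1: Default arg y=idx captures idx at each iteration.
Step 2: actions[k] has y defaulting to k, returns k * 5.
Step 3: result = [0, 5, 10, 15, 20, 25, 30, 35]

The answer is [0, 5, 10, 15, 20, 25, 30, 35].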